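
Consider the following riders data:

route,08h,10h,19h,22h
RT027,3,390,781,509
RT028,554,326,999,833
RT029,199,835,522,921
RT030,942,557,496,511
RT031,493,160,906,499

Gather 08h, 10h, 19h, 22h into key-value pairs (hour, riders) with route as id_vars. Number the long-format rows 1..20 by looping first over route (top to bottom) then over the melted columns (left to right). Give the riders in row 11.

522

20 rows total (5 × 4). Row 11: index ⌊(11-1)/4⌋ = 2 into route → RT029; (11-1) mod 4 = 2 into the melted columns → 19h.
So row 11 is (RT029, 19h, 522); riders = 522.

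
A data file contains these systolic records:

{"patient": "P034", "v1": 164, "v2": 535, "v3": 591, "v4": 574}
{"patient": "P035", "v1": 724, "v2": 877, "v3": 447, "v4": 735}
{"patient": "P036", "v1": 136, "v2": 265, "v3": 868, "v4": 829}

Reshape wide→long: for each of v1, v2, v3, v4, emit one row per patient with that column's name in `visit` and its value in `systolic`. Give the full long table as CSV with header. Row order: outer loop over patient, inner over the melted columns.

patient,visit,systolic
P034,v1,164
P034,v2,535
P034,v3,591
P034,v4,574
P035,v1,724
P035,v2,877
P035,v3,447
P035,v4,735
P036,v1,136
P036,v2,265
P036,v3,868
P036,v4,829

Each (patient, column) pair becomes one row: 3 × 4 = 12 rows.
For example, (P034, v1) → systolic=164.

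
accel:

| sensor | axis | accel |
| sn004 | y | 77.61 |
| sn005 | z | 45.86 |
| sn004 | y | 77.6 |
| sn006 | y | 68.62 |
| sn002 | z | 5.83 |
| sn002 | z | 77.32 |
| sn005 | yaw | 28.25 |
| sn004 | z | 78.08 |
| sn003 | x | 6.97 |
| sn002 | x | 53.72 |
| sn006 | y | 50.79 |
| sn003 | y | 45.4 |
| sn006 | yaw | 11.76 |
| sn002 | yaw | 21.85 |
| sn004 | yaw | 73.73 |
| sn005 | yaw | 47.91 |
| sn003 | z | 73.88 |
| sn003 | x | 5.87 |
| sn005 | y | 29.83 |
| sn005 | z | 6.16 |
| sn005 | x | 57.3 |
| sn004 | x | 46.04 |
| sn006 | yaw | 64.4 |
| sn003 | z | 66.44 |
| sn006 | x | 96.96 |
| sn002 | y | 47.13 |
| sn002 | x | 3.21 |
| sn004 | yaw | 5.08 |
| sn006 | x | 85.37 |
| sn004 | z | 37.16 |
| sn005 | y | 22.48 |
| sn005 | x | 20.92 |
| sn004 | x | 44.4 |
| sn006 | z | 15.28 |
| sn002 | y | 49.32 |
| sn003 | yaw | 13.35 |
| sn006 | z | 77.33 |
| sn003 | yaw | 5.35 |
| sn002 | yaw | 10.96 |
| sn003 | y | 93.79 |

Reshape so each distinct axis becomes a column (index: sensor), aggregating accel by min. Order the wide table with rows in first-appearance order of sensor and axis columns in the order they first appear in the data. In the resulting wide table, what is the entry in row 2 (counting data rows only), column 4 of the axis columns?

20.92

With rows in first-appearance order of sensor, row 2 is sensor=sn005. axis columns in first-appearance order: y, z, yaw, x; column 4 is x.
Long rows with sensor=sn005, axis=x: min(57.3, 20.92) = 20.92.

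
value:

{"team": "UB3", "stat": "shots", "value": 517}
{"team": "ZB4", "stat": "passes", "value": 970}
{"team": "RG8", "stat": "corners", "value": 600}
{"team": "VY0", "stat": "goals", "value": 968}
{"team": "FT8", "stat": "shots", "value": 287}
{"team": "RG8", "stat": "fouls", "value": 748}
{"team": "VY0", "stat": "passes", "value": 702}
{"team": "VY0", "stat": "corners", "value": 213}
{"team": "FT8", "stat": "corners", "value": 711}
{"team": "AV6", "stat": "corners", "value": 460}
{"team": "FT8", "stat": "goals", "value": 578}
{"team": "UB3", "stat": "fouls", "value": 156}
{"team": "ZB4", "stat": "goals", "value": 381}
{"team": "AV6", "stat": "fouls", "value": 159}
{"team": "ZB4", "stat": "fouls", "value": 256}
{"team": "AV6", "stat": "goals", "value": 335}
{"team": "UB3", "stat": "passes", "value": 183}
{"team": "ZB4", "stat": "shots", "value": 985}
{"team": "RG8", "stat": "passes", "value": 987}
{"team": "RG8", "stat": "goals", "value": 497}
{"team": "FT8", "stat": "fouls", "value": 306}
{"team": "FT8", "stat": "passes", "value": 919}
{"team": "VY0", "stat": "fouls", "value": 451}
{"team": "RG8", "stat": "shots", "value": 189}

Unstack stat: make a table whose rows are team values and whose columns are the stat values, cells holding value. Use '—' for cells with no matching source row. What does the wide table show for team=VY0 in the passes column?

702

The long row with team=VY0, stat=passes has value=702.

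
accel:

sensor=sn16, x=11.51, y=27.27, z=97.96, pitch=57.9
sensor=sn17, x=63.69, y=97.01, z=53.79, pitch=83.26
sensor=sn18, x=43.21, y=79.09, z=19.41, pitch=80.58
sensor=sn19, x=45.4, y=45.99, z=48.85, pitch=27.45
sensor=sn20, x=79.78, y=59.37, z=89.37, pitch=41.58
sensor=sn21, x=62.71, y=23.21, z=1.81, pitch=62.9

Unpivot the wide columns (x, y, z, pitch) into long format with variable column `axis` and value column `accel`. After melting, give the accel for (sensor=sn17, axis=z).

53.79

Unpivoting turns each (sensor, wide-column) pair into one long row.
The wide cell at row sn17, column z holds 53.79, so the long row (sn17, z) has accel=53.79.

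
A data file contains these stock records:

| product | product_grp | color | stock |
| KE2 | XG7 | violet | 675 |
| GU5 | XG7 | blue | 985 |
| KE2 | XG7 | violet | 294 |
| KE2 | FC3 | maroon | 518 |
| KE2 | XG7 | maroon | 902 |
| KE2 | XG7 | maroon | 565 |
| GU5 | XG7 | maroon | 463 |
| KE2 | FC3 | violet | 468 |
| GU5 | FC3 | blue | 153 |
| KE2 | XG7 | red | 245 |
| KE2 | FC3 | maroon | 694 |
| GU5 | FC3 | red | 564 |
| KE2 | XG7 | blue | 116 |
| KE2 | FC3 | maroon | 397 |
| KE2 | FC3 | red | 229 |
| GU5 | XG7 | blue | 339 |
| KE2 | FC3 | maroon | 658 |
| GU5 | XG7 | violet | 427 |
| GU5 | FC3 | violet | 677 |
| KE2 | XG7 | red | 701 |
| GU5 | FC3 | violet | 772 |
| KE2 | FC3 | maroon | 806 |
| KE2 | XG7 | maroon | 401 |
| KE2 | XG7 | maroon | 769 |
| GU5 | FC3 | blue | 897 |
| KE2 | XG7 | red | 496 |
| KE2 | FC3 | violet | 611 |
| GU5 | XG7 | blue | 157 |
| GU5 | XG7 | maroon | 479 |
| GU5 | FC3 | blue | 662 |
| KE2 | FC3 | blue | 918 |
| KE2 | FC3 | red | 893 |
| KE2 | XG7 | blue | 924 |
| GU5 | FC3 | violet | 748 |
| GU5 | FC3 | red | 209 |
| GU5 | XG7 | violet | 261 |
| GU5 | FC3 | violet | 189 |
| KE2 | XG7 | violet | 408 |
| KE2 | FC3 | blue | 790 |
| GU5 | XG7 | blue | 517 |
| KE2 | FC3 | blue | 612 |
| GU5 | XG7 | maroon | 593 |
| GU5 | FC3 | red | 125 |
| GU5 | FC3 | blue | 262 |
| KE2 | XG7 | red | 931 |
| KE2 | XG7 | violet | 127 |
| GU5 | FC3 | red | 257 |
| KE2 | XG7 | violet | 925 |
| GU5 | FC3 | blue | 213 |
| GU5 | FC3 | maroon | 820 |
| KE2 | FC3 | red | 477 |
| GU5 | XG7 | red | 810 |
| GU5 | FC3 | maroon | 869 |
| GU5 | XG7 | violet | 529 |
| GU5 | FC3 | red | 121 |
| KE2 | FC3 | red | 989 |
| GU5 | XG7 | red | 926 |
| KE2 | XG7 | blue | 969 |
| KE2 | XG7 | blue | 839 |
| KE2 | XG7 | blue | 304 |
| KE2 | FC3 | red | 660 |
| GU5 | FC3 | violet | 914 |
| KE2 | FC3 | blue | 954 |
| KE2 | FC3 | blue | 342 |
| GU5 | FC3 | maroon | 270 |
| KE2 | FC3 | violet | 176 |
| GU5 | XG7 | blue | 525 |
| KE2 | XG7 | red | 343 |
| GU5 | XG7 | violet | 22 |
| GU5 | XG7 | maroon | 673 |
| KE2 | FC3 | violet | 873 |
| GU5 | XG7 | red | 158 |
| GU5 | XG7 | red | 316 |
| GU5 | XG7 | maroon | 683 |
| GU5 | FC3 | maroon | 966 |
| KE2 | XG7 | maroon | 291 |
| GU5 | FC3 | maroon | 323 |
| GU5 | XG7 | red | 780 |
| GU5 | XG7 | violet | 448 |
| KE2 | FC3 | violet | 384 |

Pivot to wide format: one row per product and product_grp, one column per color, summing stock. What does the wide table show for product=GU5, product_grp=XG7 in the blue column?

Rows with product=GU5, product_grp=XG7 and color=blue: stock values are 985, 339, 157, 517, 525.
985 + 339 + 157 + 517 + 525 = 2523.

2523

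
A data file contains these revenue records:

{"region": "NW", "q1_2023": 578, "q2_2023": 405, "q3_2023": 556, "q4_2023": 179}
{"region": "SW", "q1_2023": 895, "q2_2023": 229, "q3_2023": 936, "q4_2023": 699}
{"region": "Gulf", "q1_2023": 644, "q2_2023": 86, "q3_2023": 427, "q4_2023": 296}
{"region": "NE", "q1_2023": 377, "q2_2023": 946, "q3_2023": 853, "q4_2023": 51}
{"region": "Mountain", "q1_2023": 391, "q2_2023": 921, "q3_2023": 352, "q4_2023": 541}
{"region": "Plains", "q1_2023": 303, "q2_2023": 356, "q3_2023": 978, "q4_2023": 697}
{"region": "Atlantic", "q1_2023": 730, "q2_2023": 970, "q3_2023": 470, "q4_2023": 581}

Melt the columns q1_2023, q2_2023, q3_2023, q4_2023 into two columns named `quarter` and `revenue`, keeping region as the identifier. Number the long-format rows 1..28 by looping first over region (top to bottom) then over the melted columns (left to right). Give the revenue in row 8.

699

28 rows total (7 × 4). Row 8: index ⌊(8-1)/4⌋ = 1 into region → SW; (8-1) mod 4 = 3 into the melted columns → q4_2023.
So row 8 is (SW, q4_2023, 699); revenue = 699.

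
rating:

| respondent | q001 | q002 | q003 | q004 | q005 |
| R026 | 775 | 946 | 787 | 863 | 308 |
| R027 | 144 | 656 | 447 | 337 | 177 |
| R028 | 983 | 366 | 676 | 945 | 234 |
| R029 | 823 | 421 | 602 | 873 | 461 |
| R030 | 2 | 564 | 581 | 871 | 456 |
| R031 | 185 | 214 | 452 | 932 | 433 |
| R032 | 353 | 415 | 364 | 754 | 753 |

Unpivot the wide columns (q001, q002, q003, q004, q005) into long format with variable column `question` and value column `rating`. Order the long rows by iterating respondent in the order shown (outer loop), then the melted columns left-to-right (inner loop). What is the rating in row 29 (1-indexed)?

35 rows total (7 × 5). Row 29: index ⌊(29-1)/5⌋ = 5 into respondent → R031; (29-1) mod 5 = 3 into the melted columns → q004.
So row 29 is (R031, q004, 932); rating = 932.

932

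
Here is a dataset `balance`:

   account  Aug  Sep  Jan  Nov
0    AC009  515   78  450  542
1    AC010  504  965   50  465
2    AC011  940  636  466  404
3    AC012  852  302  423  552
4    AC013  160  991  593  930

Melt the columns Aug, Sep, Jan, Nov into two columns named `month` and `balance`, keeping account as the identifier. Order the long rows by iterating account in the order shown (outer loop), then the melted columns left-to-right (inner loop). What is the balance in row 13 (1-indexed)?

20 rows total (5 × 4). Row 13: index ⌊(13-1)/4⌋ = 3 into account → AC012; (13-1) mod 4 = 0 into the melted columns → Aug.
So row 13 is (AC012, Aug, 852); balance = 852.

852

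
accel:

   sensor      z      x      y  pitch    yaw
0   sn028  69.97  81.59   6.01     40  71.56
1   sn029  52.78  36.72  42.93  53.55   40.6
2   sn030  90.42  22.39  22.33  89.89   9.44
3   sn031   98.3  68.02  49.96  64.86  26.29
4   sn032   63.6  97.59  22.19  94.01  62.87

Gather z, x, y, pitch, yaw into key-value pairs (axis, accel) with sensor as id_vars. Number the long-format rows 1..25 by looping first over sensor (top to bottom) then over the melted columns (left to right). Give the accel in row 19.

64.86

25 rows total (5 × 5). Row 19: index ⌊(19-1)/5⌋ = 3 into sensor → sn031; (19-1) mod 5 = 3 into the melted columns → pitch.
So row 19 is (sn031, pitch, 64.86); accel = 64.86.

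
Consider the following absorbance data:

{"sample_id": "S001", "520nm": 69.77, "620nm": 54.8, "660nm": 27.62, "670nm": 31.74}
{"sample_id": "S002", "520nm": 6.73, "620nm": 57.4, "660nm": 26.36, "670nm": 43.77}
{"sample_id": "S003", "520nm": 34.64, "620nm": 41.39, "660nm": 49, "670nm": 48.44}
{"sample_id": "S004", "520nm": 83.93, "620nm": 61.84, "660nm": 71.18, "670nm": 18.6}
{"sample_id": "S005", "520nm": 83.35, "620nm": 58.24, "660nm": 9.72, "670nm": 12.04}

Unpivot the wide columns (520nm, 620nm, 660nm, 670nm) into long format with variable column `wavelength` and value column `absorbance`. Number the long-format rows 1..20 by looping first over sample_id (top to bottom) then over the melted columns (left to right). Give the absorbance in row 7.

26.36

20 rows total (5 × 4). Row 7: index ⌊(7-1)/4⌋ = 1 into sample_id → S002; (7-1) mod 4 = 2 into the melted columns → 660nm.
So row 7 is (S002, 660nm, 26.36); absorbance = 26.36.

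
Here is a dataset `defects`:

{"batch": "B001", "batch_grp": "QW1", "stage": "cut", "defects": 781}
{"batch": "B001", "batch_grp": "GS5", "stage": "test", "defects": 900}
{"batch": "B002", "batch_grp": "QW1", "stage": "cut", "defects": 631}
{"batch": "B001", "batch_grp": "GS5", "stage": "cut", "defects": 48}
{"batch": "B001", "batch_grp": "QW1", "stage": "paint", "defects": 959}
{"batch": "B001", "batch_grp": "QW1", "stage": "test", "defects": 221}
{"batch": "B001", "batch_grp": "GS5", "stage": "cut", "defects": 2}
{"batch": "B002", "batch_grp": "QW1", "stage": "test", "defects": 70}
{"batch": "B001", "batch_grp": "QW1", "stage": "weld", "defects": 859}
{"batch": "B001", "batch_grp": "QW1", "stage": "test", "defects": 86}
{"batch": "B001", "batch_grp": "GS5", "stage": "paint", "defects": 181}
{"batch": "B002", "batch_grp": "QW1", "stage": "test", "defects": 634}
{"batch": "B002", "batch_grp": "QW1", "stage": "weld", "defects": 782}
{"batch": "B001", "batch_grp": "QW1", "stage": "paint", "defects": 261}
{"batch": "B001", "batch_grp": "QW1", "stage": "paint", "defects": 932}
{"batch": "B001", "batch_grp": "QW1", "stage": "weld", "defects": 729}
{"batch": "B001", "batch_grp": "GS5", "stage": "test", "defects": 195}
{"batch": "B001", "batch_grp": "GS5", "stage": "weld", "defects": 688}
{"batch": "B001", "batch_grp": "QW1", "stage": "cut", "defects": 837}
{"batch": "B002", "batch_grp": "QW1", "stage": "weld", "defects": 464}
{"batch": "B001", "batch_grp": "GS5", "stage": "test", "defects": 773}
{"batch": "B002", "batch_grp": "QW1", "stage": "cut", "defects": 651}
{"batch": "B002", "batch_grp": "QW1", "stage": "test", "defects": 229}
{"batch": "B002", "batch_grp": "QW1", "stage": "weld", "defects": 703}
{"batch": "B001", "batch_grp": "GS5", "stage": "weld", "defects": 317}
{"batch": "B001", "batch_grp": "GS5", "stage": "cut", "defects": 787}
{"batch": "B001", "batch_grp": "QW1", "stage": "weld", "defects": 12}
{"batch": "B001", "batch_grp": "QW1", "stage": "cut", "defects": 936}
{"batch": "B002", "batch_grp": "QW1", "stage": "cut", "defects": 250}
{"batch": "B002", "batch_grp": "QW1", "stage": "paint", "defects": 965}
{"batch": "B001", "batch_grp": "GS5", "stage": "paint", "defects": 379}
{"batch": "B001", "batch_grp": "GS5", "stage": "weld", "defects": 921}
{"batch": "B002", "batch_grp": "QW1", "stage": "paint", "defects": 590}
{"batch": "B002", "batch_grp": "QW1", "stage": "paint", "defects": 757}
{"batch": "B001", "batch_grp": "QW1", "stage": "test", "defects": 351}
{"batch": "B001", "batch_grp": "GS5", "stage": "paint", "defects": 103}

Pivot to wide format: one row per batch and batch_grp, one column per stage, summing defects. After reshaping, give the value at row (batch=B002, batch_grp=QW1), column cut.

1532

Rows with batch=B002, batch_grp=QW1 and stage=cut: defects values are 631, 651, 250.
631 + 651 + 250 = 1532.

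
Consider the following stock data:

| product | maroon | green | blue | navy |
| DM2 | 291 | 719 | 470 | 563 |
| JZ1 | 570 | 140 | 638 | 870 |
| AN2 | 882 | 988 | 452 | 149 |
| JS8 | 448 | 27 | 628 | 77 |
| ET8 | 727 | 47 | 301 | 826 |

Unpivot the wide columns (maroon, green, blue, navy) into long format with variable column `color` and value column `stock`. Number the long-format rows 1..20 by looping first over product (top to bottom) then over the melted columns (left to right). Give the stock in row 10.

988

20 rows total (5 × 4). Row 10: index ⌊(10-1)/4⌋ = 2 into product → AN2; (10-1) mod 4 = 1 into the melted columns → green.
So row 10 is (AN2, green, 988); stock = 988.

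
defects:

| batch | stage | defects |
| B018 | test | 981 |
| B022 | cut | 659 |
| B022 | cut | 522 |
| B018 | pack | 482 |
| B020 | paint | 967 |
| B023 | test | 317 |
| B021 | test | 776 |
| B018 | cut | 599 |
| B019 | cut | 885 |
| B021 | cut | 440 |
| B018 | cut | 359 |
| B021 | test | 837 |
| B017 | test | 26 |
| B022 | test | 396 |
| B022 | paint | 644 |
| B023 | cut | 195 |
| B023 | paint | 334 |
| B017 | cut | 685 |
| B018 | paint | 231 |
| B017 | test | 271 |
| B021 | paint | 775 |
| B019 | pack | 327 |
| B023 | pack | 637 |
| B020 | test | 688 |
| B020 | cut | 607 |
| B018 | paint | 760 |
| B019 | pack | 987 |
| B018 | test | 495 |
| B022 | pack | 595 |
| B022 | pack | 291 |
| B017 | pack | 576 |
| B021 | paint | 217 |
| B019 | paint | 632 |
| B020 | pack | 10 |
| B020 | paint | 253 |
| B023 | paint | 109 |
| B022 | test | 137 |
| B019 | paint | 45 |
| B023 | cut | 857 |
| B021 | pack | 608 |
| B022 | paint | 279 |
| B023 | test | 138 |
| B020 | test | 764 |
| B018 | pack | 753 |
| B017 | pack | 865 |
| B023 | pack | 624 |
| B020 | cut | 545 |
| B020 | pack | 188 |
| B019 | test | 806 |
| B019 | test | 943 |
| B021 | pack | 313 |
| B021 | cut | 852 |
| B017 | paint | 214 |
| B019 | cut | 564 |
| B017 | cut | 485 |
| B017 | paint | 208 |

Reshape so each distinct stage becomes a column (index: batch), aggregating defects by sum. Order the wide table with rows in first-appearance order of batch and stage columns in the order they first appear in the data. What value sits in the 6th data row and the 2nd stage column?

1449

With rows in first-appearance order of batch, row 6 is batch=B019. stage columns in first-appearance order: test, cut, pack, paint; column 2 is cut.
Long rows with batch=B019, stage=cut: 885 + 564 = 1449.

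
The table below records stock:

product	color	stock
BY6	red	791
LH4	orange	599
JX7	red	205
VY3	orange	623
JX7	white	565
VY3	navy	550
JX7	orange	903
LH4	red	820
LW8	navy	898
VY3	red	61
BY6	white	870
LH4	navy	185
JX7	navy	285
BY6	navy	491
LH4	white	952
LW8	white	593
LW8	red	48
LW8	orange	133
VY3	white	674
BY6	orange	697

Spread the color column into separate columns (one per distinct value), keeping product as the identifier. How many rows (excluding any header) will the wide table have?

5

5 distinct product values → 5 rows.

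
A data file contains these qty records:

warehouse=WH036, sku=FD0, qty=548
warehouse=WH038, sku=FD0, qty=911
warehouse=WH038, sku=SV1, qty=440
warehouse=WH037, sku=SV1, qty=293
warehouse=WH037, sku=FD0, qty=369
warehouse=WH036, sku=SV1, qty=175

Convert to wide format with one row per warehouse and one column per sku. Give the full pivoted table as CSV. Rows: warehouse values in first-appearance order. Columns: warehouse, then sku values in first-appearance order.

warehouse,FD0,SV1
WH036,548,175
WH038,911,440
WH037,369,293

Columns: warehouse plus the 2 distinct sku values (FD0, SV1).
For example, row WH036 column FD0 takes qty=548 from the long row (WH036, FD0).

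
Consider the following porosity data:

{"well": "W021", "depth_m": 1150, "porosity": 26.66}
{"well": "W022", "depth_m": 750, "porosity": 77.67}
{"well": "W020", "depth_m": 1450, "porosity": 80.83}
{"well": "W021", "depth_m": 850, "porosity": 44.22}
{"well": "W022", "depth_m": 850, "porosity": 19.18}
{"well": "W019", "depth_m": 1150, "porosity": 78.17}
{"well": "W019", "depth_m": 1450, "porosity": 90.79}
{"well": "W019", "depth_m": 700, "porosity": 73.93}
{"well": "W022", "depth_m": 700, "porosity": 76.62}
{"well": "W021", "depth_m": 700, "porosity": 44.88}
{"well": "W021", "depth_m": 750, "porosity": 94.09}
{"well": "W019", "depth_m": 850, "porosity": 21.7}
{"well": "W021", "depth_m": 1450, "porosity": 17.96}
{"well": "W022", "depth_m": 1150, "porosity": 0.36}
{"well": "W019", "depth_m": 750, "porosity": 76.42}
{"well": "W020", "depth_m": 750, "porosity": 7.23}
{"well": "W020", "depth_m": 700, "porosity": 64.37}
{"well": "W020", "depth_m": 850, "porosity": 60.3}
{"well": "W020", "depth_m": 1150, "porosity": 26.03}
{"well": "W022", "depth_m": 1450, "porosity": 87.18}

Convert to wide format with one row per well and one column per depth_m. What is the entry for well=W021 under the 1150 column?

Wide layout: rows indexed by well, columns are the 5 distinct depth_m values (1150, 750, 1450, 850, 700).
Cell (well=W021, depth_m=1150) draws from the long row where well=W021 and depth_m=1150, which has porosity=26.66.

26.66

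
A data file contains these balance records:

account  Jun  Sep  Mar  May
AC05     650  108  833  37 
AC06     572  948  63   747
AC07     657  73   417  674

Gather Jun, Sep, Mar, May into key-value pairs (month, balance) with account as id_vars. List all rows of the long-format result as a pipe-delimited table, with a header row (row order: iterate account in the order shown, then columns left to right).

| account | month | balance |
| AC05 | Jun | 650 |
| AC05 | Sep | 108 |
| AC05 | Mar | 833 |
| AC05 | May | 37 |
| AC06 | Jun | 572 |
| AC06 | Sep | 948 |
| AC06 | Mar | 63 |
| AC06 | May | 747 |
| AC07 | Jun | 657 |
| AC07 | Sep | 73 |
| AC07 | Mar | 417 |
| AC07 | May | 674 |

Each (account, column) pair becomes one row: 3 × 4 = 12 rows.
For example, (AC05, Jun) → balance=650.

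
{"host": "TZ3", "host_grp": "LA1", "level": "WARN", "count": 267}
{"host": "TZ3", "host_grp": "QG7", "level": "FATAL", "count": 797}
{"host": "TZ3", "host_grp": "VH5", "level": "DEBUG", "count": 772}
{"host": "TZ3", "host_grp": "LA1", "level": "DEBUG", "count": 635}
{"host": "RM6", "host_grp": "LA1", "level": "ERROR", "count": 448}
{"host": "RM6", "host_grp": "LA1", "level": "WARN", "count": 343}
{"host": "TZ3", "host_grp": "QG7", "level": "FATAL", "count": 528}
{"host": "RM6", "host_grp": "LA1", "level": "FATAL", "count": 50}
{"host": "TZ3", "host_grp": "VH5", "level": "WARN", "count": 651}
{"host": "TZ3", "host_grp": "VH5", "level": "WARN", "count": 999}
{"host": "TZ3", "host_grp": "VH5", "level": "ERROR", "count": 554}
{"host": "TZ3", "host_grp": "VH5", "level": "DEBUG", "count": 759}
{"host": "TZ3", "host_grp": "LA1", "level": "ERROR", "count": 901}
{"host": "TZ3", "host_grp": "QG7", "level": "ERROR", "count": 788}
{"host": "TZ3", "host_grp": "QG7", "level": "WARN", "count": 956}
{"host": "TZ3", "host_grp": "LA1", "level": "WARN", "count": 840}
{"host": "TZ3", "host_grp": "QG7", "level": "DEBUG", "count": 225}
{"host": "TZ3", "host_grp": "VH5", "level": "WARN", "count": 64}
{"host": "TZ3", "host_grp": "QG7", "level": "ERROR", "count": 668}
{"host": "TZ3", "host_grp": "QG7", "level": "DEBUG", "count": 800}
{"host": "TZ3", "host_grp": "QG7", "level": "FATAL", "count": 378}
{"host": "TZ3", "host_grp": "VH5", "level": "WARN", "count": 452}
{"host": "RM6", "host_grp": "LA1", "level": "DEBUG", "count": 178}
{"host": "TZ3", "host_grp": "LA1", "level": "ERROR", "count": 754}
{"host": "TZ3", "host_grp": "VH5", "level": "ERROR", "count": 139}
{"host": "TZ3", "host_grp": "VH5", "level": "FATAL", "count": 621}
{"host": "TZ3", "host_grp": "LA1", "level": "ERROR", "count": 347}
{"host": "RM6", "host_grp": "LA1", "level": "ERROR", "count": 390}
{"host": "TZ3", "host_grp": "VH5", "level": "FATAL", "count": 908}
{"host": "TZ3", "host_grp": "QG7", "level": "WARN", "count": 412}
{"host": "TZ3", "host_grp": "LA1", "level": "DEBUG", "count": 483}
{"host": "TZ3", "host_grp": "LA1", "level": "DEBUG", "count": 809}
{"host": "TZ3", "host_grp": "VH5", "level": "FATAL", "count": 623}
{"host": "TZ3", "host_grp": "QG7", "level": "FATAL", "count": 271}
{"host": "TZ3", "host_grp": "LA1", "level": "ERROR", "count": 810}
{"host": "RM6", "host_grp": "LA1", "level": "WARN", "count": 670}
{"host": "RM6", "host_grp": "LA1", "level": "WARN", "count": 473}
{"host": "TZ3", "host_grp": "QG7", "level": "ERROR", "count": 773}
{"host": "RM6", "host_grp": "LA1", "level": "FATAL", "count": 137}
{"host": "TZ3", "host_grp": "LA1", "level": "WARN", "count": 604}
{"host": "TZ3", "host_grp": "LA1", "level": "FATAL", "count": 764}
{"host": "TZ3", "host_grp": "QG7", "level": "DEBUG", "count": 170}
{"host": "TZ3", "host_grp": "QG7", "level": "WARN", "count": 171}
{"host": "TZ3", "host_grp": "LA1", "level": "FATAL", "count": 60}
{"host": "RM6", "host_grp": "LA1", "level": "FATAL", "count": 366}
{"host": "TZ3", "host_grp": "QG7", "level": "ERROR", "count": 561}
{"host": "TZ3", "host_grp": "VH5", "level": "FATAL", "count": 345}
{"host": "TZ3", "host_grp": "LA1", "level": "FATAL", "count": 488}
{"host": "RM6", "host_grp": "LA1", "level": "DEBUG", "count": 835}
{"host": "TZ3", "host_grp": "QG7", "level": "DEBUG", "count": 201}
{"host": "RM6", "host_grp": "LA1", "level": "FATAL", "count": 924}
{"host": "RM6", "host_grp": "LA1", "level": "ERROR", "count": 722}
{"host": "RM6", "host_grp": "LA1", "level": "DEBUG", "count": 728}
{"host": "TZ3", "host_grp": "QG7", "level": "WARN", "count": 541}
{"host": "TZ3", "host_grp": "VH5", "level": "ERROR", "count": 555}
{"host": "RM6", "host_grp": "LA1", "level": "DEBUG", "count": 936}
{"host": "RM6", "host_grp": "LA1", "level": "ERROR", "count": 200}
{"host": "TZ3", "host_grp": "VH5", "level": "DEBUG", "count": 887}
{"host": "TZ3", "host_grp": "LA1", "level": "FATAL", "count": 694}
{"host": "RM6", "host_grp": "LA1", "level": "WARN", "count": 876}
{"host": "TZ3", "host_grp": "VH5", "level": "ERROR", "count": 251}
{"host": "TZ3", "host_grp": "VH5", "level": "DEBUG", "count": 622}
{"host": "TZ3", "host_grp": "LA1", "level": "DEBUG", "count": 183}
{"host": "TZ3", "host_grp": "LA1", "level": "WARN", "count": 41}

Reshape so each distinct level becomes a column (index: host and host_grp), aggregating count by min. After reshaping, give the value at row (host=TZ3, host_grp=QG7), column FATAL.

Rows with host=TZ3, host_grp=QG7 and level=FATAL: count values are 797, 528, 378, 271.
min(797, 528, 378, 271) = 271.

271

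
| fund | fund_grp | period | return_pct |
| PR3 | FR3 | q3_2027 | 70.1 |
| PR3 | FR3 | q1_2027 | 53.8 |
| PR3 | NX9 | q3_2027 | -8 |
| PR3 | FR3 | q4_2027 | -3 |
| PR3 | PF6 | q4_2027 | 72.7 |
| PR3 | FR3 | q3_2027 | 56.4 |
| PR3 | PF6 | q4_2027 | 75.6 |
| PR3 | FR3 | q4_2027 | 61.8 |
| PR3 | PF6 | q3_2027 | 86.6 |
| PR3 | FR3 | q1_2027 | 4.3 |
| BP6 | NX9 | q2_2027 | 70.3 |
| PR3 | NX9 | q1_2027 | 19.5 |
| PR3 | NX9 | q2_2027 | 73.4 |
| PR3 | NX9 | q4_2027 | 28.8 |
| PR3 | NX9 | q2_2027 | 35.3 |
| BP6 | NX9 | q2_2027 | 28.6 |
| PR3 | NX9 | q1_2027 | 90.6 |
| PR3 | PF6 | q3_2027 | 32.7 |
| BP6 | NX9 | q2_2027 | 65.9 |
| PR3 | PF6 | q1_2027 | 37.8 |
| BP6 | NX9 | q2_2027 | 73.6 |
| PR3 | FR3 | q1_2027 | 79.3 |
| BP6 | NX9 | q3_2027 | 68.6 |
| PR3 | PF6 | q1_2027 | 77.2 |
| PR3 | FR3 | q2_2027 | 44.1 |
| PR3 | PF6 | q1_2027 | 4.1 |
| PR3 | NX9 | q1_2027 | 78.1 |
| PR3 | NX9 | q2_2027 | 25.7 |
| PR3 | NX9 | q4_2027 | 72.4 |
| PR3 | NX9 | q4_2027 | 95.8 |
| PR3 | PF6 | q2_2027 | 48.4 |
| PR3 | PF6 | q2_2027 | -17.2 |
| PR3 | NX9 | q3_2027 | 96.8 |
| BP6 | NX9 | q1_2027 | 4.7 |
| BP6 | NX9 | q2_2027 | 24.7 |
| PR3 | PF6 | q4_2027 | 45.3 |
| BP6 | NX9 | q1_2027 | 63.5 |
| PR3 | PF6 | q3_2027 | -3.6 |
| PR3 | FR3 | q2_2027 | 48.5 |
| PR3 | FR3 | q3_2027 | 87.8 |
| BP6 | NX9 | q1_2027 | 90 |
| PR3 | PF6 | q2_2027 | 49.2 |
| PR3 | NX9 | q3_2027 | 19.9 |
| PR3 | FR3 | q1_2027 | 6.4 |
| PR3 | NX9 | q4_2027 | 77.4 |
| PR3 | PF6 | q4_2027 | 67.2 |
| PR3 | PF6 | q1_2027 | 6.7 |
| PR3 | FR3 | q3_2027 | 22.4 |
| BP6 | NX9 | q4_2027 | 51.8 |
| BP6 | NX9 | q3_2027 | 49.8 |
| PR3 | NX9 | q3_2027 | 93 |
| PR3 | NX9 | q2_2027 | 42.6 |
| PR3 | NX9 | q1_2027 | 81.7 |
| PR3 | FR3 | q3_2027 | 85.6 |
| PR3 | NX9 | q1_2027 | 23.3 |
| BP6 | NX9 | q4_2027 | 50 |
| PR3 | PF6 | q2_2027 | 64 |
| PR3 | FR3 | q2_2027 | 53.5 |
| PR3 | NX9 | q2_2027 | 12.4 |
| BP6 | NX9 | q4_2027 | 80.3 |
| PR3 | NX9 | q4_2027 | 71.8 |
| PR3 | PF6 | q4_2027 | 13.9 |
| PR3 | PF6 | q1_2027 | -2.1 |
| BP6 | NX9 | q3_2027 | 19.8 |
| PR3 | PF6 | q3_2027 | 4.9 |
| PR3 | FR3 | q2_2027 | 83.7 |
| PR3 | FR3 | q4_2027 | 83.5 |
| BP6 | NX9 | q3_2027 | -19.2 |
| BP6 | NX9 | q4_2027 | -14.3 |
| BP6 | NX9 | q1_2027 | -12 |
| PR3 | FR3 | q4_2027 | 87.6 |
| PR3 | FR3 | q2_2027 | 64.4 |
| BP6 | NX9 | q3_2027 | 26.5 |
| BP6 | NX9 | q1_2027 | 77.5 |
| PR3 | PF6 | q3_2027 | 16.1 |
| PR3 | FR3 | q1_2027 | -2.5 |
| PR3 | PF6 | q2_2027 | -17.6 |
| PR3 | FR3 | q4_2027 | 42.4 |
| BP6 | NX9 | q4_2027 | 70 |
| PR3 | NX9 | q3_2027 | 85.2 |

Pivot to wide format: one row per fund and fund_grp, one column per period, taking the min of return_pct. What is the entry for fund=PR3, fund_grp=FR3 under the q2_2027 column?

Rows with fund=PR3, fund_grp=FR3 and period=q2_2027: return_pct values are 44.1, 48.5, 53.5, 83.7, 64.4.
min(44.1, 48.5, 53.5, 83.7, 64.4) = 44.1.

44.1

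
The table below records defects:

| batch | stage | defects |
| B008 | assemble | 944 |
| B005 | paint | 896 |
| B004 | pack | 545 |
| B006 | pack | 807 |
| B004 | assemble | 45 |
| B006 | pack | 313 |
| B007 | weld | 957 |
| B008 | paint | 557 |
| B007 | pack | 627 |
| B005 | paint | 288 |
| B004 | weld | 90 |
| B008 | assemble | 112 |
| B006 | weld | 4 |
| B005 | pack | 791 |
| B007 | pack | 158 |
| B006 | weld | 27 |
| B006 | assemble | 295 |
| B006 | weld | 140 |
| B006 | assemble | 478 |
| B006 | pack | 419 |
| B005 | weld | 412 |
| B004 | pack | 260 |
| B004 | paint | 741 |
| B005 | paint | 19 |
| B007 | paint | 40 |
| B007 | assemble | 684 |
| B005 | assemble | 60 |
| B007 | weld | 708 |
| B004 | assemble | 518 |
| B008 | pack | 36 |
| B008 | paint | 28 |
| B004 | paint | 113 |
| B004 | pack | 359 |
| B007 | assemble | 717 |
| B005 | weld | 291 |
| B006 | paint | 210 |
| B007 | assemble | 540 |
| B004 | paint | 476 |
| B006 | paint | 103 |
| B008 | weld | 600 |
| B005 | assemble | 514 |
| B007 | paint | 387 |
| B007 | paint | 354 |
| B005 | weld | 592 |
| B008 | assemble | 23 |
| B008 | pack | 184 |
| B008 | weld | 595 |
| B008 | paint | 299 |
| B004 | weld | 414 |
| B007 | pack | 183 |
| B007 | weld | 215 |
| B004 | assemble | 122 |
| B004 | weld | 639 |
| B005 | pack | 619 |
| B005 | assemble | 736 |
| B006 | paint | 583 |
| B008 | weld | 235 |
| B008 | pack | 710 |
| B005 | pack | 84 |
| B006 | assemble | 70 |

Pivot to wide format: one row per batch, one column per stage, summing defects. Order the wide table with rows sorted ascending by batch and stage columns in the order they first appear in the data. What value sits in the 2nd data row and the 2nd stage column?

With rows sorted ascending by batch, row 2 is batch=B005. stage columns in first-appearance order: assemble, paint, pack, weld; column 2 is paint.
Long rows with batch=B005, stage=paint: 896 + 288 + 19 = 1203.

1203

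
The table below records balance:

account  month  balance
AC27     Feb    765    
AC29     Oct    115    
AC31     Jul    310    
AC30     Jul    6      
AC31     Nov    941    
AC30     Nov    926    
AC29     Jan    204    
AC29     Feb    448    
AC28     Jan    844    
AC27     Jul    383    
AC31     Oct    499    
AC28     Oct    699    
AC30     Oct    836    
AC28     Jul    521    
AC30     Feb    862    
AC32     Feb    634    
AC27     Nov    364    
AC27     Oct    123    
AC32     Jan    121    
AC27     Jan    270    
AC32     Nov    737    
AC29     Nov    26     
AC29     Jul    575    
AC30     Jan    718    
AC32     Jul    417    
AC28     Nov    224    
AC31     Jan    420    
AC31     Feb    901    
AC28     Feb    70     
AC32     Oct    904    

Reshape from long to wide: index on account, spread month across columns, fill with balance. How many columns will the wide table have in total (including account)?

6

1 column for account plus 5 distinct month values → 6 columns.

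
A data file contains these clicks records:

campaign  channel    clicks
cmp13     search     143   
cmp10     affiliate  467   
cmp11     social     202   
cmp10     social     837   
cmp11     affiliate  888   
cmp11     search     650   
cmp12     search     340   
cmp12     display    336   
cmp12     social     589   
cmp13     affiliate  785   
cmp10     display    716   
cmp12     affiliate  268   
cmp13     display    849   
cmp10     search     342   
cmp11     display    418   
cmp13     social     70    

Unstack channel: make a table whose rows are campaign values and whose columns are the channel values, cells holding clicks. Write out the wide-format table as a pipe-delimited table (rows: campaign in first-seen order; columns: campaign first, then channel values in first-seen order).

Columns: campaign plus the 4 distinct channel values (search, affiliate, social, display).
For example, row cmp13 column search takes clicks=143 from the long row (cmp13, search).

| campaign | search | affiliate | social | display |
| cmp13 | 143 | 785 | 70 | 849 |
| cmp10 | 342 | 467 | 837 | 716 |
| cmp11 | 650 | 888 | 202 | 418 |
| cmp12 | 340 | 268 | 589 | 336 |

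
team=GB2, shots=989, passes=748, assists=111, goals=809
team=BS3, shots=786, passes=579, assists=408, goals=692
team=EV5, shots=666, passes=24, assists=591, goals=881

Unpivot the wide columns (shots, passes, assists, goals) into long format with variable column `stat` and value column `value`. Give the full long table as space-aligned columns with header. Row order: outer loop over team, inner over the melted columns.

Each (team, column) pair becomes one row: 3 × 4 = 12 rows.
For example, (GB2, shots) → value=989.

team  stat     value
GB2   shots    989  
GB2   passes   748  
GB2   assists  111  
GB2   goals    809  
BS3   shots    786  
BS3   passes   579  
BS3   assists  408  
BS3   goals    692  
EV5   shots    666  
EV5   passes   24   
EV5   assists  591  
EV5   goals    881  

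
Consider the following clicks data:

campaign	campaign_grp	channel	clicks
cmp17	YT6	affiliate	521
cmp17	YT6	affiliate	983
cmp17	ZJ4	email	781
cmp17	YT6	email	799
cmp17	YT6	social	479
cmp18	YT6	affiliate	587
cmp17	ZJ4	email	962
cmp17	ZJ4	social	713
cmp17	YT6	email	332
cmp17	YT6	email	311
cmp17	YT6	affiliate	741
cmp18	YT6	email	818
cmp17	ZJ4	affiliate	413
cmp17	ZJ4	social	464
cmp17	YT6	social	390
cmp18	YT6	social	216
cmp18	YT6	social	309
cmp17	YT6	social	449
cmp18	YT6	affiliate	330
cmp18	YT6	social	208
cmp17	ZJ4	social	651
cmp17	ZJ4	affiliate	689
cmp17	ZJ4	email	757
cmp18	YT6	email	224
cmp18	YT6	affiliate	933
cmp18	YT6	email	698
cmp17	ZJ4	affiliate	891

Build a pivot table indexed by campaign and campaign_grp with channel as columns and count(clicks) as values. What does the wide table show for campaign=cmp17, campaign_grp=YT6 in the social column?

Rows with campaign=cmp17, campaign_grp=YT6 and channel=social: clicks values are 479, 390, 449.
3 rows match — count = 3.

3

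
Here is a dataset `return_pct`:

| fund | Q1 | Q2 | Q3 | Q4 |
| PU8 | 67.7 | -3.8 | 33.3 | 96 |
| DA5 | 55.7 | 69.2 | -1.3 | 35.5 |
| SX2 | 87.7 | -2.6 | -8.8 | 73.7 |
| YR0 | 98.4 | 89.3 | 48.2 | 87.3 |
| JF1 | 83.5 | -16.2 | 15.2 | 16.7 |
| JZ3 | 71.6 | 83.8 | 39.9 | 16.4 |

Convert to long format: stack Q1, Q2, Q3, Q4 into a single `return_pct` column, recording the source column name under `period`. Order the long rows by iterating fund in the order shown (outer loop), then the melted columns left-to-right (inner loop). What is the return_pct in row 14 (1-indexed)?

24 rows total (6 × 4). Row 14: index ⌊(14-1)/4⌋ = 3 into fund → YR0; (14-1) mod 4 = 1 into the melted columns → Q2.
So row 14 is (YR0, Q2, 89.3); return_pct = 89.3.

89.3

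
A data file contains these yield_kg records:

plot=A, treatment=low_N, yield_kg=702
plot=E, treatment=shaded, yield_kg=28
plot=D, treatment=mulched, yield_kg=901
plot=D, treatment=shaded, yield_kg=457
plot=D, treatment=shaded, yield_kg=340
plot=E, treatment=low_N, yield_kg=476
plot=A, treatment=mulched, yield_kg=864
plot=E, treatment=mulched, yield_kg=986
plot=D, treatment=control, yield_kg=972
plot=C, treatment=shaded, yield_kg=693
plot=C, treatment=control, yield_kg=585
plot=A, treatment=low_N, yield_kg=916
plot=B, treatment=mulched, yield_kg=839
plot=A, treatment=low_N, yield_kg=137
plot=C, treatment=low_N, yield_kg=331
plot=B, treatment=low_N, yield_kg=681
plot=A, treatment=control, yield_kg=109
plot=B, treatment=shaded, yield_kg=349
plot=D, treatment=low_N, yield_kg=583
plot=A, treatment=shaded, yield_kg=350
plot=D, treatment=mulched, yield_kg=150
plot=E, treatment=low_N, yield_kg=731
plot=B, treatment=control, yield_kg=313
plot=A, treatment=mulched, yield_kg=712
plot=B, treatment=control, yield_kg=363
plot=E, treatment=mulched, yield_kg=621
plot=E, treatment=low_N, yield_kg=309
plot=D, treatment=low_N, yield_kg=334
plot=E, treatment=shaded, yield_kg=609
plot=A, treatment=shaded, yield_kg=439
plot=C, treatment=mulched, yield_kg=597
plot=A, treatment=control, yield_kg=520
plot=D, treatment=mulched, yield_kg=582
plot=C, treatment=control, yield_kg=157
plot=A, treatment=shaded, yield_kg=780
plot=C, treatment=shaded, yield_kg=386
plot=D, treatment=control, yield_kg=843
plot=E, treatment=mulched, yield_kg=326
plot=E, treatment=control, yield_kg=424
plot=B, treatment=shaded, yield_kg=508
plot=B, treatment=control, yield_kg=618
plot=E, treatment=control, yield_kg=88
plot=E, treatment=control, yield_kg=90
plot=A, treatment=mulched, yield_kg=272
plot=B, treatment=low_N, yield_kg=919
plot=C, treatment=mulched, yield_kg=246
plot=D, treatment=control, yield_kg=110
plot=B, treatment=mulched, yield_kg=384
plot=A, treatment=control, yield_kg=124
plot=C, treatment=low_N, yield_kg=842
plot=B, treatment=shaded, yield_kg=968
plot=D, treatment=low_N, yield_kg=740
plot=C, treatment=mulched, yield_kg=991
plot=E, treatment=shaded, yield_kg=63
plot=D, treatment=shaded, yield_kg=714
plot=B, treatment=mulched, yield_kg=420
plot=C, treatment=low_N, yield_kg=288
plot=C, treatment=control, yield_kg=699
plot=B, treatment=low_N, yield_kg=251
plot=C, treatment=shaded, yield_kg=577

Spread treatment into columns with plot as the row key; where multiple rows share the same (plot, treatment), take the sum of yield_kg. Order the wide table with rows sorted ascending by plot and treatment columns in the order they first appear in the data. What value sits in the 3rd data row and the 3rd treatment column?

1834

With rows sorted ascending by plot, row 3 is plot=C. treatment columns in first-appearance order: low_N, shaded, mulched, control; column 3 is mulched.
Long rows with plot=C, treatment=mulched: 597 + 246 + 991 = 1834.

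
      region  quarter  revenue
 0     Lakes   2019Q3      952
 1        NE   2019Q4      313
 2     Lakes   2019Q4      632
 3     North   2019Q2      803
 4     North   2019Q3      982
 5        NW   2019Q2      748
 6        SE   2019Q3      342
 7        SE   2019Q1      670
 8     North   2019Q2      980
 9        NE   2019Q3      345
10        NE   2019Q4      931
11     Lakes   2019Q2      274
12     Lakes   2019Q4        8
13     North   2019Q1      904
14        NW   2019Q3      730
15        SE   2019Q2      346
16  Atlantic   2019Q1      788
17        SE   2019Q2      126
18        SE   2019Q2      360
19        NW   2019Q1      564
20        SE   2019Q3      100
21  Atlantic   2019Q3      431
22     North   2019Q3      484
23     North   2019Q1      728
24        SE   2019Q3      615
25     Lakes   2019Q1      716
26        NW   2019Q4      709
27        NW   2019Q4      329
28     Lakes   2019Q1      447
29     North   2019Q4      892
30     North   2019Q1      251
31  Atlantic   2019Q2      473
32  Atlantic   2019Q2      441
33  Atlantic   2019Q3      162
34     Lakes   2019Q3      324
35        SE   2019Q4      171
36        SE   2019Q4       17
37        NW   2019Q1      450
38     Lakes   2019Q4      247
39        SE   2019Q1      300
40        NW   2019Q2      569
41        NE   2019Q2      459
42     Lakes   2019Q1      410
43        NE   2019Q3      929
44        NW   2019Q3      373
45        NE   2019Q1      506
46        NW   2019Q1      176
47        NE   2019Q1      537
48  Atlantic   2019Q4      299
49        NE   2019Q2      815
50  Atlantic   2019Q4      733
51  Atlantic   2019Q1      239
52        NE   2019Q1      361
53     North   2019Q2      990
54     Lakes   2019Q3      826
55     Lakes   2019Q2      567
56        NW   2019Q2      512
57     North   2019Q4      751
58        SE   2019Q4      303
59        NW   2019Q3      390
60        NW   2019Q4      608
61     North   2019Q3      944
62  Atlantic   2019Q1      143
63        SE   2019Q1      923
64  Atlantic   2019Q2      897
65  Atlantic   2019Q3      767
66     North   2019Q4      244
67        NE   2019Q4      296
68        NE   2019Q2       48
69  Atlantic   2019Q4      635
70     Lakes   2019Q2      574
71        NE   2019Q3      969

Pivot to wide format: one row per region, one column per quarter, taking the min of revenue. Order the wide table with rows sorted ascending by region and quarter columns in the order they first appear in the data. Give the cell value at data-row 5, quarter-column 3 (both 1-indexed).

803

With rows sorted ascending by region, row 5 is region=North. quarter columns in first-appearance order: 2019Q3, 2019Q4, 2019Q2, 2019Q1; column 3 is 2019Q2.
Long rows with region=North, quarter=2019Q2: min(803, 980, 990) = 803.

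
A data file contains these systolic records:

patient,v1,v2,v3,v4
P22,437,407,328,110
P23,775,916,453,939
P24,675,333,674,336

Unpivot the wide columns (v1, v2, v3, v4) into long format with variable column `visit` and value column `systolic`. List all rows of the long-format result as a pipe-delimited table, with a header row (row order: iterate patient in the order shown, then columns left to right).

Each (patient, column) pair becomes one row: 3 × 4 = 12 rows.
For example, (P22, v1) → systolic=437.

| patient | visit | systolic |
| P22 | v1 | 437 |
| P22 | v2 | 407 |
| P22 | v3 | 328 |
| P22 | v4 | 110 |
| P23 | v1 | 775 |
| P23 | v2 | 916 |
| P23 | v3 | 453 |
| P23 | v4 | 939 |
| P24 | v1 | 675 |
| P24 | v2 | 333 |
| P24 | v3 | 674 |
| P24 | v4 | 336 |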